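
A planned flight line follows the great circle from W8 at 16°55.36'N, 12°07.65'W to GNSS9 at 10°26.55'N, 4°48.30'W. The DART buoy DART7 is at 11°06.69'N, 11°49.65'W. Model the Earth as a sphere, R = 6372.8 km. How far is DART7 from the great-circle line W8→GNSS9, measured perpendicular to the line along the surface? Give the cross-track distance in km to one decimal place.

W8: φ = +16.92267°, λ = -12.12750°
GNSS9: φ = +10.44250°, λ = -4.80500°
DART7: φ = +11.11150°, λ = -11.82750°
δ₁₃ = central angle W8→DART7 = 0.101551 rad  (haversine)
θ₁₃ = bearing W8→DART7 = 177.095°,  θ₁₂ = bearing W8→GNSS9 = 131.405°
dₓₜ = R·arcsin(sin δ₁₃ · sin(θ₁₃ − θ₁₂)) = 6372.8·arcsin(0.10138·sin(45.690°)) = 462.702 km
|dₓₜ| = 462.702 km

462.7 km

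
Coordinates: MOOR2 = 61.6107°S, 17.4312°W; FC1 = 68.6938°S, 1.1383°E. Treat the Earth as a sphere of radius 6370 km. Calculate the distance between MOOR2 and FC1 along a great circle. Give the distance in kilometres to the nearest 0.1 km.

1163.2 km

Δφ = -7.0831°,  Δλ = 18.5695°
a = sin²(Δφ/2) + cos φ₁ cos φ₂ sin²(Δλ/2) = 0.008313
c = 2·arcsin(√a) = 0.182604 rad = 10.4624°
d = R·c = 6370 × 0.182604 = 1163.2 km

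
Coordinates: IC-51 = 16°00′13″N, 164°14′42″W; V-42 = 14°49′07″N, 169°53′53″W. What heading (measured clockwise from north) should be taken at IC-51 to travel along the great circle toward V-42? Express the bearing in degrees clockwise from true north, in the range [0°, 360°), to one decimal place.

IC-51: φ = +16.00361°, λ = -164.24500°
V-42: φ = +14.81861°, λ = -169.89806°
Δλ = -5.6531°
y = sin Δλ · cos φ₂ = -0.095228
x = cos φ₁ sin φ₂ − sin φ₁ cos φ₂ cos Δλ = -0.019384
θ = atan2(y, x) = -101.5058° → 258.4942° (mod 360°)

258.5°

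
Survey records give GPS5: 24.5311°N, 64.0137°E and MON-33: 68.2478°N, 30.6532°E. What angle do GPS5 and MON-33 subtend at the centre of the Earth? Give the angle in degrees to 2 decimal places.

Δφ = 43.7167°,  Δλ = -33.3605°
a = sin²(Δφ/2) + cos φ₁ cos φ₂ sin²(Δλ/2) = 0.166393
c = 2·arcsin(√a) = 0.840334 rad = 48.1476°

48.15°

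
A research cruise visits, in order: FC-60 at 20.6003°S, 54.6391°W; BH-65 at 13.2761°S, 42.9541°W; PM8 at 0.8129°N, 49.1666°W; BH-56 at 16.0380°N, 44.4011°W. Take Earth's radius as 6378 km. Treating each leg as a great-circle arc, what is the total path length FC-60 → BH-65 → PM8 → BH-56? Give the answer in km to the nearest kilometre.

4972 km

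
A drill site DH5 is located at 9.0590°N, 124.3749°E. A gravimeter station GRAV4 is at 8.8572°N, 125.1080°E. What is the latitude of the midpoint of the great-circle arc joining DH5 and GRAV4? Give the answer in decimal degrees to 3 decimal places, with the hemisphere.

8.958°N

Bx = cos φ₂ cos Δλ = 0.987994,  By = cos φ₂ sin Δλ = 0.012642
φₘ = atan2(sin φ₁ + sin φ₂, √((cos φ₁ + Bx)² + By²)) = 8.95828°
λₘ = λ₁ + atan2(By, cos φ₁ + Bx) = 124.74155°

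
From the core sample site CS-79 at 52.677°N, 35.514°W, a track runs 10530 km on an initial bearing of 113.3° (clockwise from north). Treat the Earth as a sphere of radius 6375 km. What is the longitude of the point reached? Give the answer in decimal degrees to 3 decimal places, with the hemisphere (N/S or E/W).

38.371°E

δ = d/R = 10530/6375 = 1.651765 rad
φ₂ = arcsin(sin φ₁ cos δ + cos φ₁ sin δ cos θ)
   = arcsin(0.79523·-0.08088 + 0.60631·0.99672·-0.39555) = -17.65921°
λ₂ = λ₁ + atan2(sin θ sin δ cos φ₁, cos δ − sin φ₁ sin φ₂) = 38.37135°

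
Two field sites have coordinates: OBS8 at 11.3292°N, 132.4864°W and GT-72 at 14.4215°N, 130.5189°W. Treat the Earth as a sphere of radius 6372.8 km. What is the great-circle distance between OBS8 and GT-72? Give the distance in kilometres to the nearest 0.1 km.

404.7 km

Δφ = 3.0923°,  Δλ = 1.9675°
a = sin²(Δφ/2) + cos φ₁ cos φ₂ sin²(Δλ/2) = 0.001008
c = 2·arcsin(√a) = 0.063507 rad = 3.6387°
d = R·c = 6372.8 × 0.063507 = 404.7 km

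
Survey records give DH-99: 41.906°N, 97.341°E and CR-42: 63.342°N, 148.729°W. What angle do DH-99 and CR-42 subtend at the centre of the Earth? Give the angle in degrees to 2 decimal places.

62.52°

Δφ = 21.4360°,  Δλ = 113.9300°
a = sin²(Δφ/2) + cos φ₁ cos φ₂ sin²(Δλ/2) = 0.269265
c = 2·arcsin(√a) = 1.091145 rad = 62.5180°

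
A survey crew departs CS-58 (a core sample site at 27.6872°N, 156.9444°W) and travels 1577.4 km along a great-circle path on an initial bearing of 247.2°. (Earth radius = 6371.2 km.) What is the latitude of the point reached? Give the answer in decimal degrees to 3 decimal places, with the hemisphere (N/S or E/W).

21.493°N

δ = d/R = 1577.4/6371.2 = 0.247583 rad
φ₂ = arcsin(sin φ₁ cos δ + cos φ₁ sin δ cos θ)
   = arcsin(0.46464·0.96951 + 0.88550·0.24506·-0.38752) = 21.49283°
λ₂ = λ₁ + atan2(sin θ sin δ cos φ₁, cos δ − sin φ₁ sin φ₂) = -170.99603°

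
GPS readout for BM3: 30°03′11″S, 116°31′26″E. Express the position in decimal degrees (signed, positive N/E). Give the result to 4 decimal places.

-30.0531°, +116.5239°

lat: 30.0531° S → -30.0531°
lon: 116.5239° E → +116.5239°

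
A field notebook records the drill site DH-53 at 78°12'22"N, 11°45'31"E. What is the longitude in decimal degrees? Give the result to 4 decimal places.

11.7586°E

11° + 45′/60 + 31″/3600 = 11 + 0.75000 + 0.00861 = 11.7586°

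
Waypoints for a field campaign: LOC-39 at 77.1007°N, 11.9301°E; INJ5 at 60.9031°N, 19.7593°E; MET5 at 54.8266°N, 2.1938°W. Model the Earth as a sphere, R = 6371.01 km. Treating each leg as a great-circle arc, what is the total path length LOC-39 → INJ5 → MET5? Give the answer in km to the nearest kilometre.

LOC-39→INJ5: c = 0.286307 rad, d = 1824.06 km
INJ5→MET5: c = 0.228225 rad, d = 1454.03 km
Total = 1824.06 + 1454.03 = 3278.09 km

3278 km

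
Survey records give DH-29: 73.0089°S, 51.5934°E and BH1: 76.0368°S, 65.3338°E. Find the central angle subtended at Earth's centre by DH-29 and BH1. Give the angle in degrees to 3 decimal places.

4.736°

Δφ = -3.0279°,  Δλ = 13.7404°
a = sin²(Δφ/2) + cos φ₁ cos φ₂ sin²(Δλ/2) = 0.001707
c = 2·arcsin(√a) = 0.082655 rad = 4.7358°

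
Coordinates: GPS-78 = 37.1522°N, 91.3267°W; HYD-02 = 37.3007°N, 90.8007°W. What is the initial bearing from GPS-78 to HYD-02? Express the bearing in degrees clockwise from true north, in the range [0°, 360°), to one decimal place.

70.3°

Δλ = 0.5260°
y = sin Δλ · cos φ₂ = 0.007303
x = cos φ₁ sin φ₂ − sin φ₁ cos φ₂ cos Δλ = 0.002612
θ = atan2(y, x) = 70.3185° → 70.3185° (mod 360°)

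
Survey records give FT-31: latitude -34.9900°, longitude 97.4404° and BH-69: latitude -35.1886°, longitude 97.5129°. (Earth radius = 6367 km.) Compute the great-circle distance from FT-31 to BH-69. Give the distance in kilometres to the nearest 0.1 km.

23.0 km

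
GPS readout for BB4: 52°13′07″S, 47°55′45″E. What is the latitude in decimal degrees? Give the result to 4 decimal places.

52.2186°S

52° + 13′/60 + 7″/3600 = 52 + 0.21667 + 0.00194 = 52.2186°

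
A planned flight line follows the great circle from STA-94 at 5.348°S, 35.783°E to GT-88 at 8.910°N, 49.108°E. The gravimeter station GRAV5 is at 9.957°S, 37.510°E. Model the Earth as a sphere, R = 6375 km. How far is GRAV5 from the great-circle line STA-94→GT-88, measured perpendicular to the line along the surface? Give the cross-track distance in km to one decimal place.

488.6 km

δ₁₃ = central angle STA-94→GRAV5 = 0.085807 rad  (haversine)
θ₁₃ = bearing STA-94→GRAV5 = 159.735°,  θ₁₂ = bearing STA-94→GT-88 = 43.042°
dₓₜ = R·arcsin(sin δ₁₃ · sin(θ₁₃ − θ₁₂)) = 6375·arcsin(0.08570·sin(116.693°)) = 488.601 km
|dₓₜ| = 488.601 km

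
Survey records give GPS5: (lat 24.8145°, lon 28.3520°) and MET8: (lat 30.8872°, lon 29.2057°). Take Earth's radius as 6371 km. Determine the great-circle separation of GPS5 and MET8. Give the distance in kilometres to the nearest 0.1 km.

680.4 km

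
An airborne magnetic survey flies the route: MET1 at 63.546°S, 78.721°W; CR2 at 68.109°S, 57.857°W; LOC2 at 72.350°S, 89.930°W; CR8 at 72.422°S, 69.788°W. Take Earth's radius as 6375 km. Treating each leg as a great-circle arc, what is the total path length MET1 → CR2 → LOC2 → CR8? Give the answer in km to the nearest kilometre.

3022 km

MET1→CR2: c = 0.167891 rad, d = 1070.30 km
CR2→LOC2: c = 0.200296 rad, d = 1276.88 km
LOC2→CR8: c = 0.105888 rad, d = 675.04 km
Total = 1070.30 + 1276.88 + 675.04 = 3022.22 km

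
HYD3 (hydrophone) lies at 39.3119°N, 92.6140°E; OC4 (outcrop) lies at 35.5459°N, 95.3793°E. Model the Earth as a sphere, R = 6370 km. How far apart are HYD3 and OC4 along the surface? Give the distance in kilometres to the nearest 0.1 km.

Δφ = -3.7660°,  Δλ = 2.7653°
a = sin²(Δφ/2) + cos φ₁ cos φ₂ sin²(Δλ/2) = 0.001446
c = 2·arcsin(√a) = 0.076077 rad = 4.3589°
d = R·c = 6370 × 0.076077 = 484.6 km

484.6 km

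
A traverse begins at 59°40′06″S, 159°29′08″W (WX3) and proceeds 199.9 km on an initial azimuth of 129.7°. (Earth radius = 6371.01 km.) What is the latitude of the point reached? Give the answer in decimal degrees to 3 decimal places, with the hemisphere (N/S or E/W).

60.787°S

WX3: φ = -59.66833°, λ = -159.48556°
δ = d/R = 199.9/6371.01 = 0.031377 rad
φ₂ = arcsin(sin φ₁ cos δ + cos φ₁ sin δ cos θ)
   = arcsin(-0.86312·0.99951 + 0.50500·0.03137·-0.63877) = -60.78702°
λ₂ = λ₁ + atan2(sin θ sin δ cos φ₁, cos δ − sin φ₁ sin φ₂) = -156.65081°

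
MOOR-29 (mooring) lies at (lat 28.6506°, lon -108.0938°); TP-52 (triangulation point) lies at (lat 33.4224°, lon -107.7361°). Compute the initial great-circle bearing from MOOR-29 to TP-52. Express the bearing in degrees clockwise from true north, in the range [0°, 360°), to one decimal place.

3.6°

Δλ = 0.3577°
y = sin Δλ · cos φ₂ = 0.005211
x = cos φ₁ sin φ₂ − sin φ₁ cos φ₂ cos Δλ = 0.083195
θ = atan2(y, x) = 3.5838° → 3.5838° (mod 360°)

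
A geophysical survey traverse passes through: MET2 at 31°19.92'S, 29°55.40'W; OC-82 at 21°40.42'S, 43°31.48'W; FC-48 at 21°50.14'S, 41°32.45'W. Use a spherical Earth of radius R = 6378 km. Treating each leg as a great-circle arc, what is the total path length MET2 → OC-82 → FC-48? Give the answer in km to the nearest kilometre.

MET2: φ = -31.33200°, λ = -29.92333°
OC-82: φ = -21.67367°, λ = -43.52467°
FC-48: φ = -21.83567°, λ = -41.54083°
MET2→OC-82: c = 0.270772 rad, d = 1726.99 km
OC-82→FC-48: c = 0.032282 rad, d = 205.90 km
Total = 1726.99 + 205.90 = 1932.88 km

1933 km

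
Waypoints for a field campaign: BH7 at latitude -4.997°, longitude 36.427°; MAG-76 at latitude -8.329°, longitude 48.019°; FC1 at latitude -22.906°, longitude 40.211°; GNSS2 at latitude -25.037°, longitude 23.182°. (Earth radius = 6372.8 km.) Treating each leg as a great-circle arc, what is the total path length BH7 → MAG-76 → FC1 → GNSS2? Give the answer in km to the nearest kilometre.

4902 km

BH7→MAG-76: c = 0.209165 rad, d = 1332.97 km
MAG-76→FC1: c = 0.286070 rad, d = 1823.07 km
FC1→GNSS2: c = 0.273922 rad, d = 1745.65 km
Total = 1332.97 + 1823.07 + 1745.65 = 4901.68 km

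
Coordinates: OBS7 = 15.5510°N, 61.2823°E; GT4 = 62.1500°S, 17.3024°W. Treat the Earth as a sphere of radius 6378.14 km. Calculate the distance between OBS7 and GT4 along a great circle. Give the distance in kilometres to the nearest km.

10966 km

Δφ = -77.7010°,  Δλ = -78.5847°
a = sin²(Δφ/2) + cos φ₁ cos φ₂ sin²(Δλ/2) = 0.573984
c = 2·arcsin(√a) = 1.719310 rad = 98.5092°
d = R·c = 6378.14 × 1.719310 = 10966.0 km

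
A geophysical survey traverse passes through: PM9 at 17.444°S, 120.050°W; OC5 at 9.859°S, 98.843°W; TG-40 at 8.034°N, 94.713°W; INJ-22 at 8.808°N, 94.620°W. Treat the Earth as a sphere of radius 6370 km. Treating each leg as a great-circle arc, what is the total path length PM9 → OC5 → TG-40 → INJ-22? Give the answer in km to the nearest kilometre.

4567 km

PM9→OC5: c = 0.382865 rad, d = 2438.85 km
OC5→TG-40: c = 0.320435 rad, d = 2041.17 km
TG-40→INJ-22: c = 0.013604 rad, d = 86.66 km
Total = 2438.85 + 2041.17 + 86.66 = 4566.67 km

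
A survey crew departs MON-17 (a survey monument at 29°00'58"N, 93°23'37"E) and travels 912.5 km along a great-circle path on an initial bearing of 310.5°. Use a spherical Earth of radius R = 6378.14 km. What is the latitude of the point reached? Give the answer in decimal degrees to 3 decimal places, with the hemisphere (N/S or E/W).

34.130°N

MON-17: φ = +29.01611°, λ = +93.39361°
δ = d/R = 912.5/6378.14 = 0.143067 rad
φ₂ = arcsin(sin φ₁ cos δ + cos φ₁ sin δ cos θ)
   = arcsin(0.48506·0.98978 + 0.87448·0.14258·0.64945) = 34.13018°
λ₂ = λ₁ + atan2(sin θ sin δ cos φ₁, cos δ − sin φ₁ sin φ₂) = 85.86756°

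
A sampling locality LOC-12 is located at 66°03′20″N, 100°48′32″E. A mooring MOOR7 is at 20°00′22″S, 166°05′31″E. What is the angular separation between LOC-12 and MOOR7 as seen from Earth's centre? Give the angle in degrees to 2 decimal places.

98.81°

LOC-12: φ = +66.05556°, λ = +100.80889°
MOOR7: φ = -20.00611°, λ = +166.09194°
Δφ = -86.0617°,  Δλ = 65.2831°
a = sin²(Δφ/2) + cos φ₁ cos φ₂ sin²(Δλ/2) = 0.576609
c = 2·arcsin(√a) = 1.724619 rad = 98.8134°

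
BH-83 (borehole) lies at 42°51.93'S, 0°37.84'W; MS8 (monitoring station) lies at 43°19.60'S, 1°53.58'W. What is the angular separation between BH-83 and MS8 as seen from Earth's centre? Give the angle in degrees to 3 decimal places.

1.031°

BH-83: φ = -42.86550°, λ = -0.63067°
MS8: φ = -43.32667°, λ = -1.89300°
Δφ = -0.4612°,  Δλ = -1.2623°
a = sin²(Δφ/2) + cos φ₁ cos φ₂ sin²(Δλ/2) = 0.000081
c = 2·arcsin(√a) = 0.017989 rad = 1.0307°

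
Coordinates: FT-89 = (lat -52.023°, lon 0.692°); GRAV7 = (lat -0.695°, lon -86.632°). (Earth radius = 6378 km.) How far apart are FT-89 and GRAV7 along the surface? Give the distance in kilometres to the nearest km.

Δφ = 51.3280°,  Δλ = -87.3240°
a = sin²(Δφ/2) + cos φ₁ cos φ₂ sin²(Δλ/2) = 0.480856
c = 2·arcsin(√a) = 1.532498 rad = 87.8057°
d = R·c = 6378 × 1.532498 = 9774.3 km

9774 km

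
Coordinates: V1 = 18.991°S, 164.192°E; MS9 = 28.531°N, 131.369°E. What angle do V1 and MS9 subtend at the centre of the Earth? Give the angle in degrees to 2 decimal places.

Δφ = 47.5220°,  Δλ = -32.8230°
a = sin²(Δφ/2) + cos φ₁ cos φ₂ sin²(Δλ/2) = 0.228661
c = 2·arcsin(√a) = 0.997173 rad = 57.1338°

57.13°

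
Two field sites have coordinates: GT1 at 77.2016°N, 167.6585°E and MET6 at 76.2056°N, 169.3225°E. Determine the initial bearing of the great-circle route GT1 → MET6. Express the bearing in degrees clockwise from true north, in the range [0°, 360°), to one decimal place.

158.2°

Δλ = 1.6640°
y = sin Δλ · cos φ₂ = 0.006924
x = cos φ₁ sin φ₂ − sin φ₁ cos φ₂ cos Δλ = -0.017285
θ = atan2(y, x) = 158.1700° → 158.1700° (mod 360°)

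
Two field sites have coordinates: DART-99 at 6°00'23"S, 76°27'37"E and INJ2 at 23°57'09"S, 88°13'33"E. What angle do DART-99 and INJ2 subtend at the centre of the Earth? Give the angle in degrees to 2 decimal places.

DART-99: φ = -6.00639°, λ = +76.46028°
INJ2: φ = -23.95250°, λ = +88.22583°
Δφ = -17.9461°,  Δλ = 11.7656°
a = sin²(Δφ/2) + cos φ₁ cos φ₂ sin²(Δλ/2) = 0.033874
c = 2·arcsin(√a) = 0.370209 rad = 21.2114°

21.21°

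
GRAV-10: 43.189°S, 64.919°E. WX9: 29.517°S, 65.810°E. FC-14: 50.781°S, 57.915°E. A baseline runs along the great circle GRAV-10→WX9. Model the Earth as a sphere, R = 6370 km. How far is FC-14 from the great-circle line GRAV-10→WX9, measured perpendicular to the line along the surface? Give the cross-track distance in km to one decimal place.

441.4 km

δ₁₃ = central angle GRAV-10→FC-14 = 0.156404 rad  (haversine)
θ₁₃ = bearing GRAV-10→FC-14 = 209.668°,  θ₁₂ = bearing GRAV-10→WX9 = 3.278°
dₓₜ = R·arcsin(sin δ₁₃ · sin(θ₁₃ − θ₁₂)) = 6370·arcsin(0.15577·sin(206.390°)) = -441.384 km
|dₓₜ| = 441.384 km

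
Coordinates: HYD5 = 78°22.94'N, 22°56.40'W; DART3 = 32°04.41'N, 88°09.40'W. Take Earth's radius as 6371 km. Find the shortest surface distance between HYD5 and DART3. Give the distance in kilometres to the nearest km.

HYD5: φ = +78.38233°, λ = -22.94000°
DART3: φ = +32.07350°, λ = -88.15667°
Δφ = -46.3088°,  Δλ = -65.2167°
a = sin²(Δφ/2) + cos φ₁ cos φ₂ sin²(Δλ/2) = 0.204170
c = 2·arcsin(√a) = 0.937681 rad = 53.7251°
d = R·c = 6371 × 0.937681 = 5974.0 km

5974 km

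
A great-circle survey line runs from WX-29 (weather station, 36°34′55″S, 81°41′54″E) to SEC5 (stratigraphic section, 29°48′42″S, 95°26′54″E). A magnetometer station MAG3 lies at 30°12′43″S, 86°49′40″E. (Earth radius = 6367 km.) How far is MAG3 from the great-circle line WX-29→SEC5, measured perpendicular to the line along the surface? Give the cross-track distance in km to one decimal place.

WX-29: φ = -36.58194°, λ = +81.69833°
SEC5: φ = -29.81167°, λ = +95.44833°
MAG3: φ = -30.21194°, λ = +86.82778°
δ₁₃ = central angle WX-29→MAG3 = 0.133912 rad  (haversine)
θ₁₃ = bearing WX-29→MAG3 = 35.358°,  θ₁₂ = bearing WX-29→SEC5 = 63.445°
dₓₜ = R·arcsin(sin δ₁₃ · sin(θ₁₃ − θ₁₂)) = 6367·arcsin(0.13351·sin(-28.087°)) = -400.487 km
|dₓₜ| = 400.487 km

400.5 km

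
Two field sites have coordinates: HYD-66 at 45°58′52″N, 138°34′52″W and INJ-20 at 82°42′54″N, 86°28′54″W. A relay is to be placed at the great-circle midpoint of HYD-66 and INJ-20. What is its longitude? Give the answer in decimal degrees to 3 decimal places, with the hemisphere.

131.204°W

HYD-66: φ = +45.98111°, λ = -138.58111°
INJ-20: φ = +82.71500°, λ = -86.48167°
Bx = cos φ₂ cos Δλ = 0.077895,  By = cos φ₂ sin Δλ = 0.100059
φₘ = atan2(sin φ₁ + sin φ₂, √((cos φ₁ + Bx)² + By²)) = 65.51452°
λₘ = λ₁ + atan2(By, cos φ₁ + Bx) = -131.20364°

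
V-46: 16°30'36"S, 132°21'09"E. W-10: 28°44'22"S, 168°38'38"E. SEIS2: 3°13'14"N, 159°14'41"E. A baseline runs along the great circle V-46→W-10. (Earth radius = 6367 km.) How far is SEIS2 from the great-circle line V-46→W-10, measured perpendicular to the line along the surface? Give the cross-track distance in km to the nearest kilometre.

V-46: φ = -16.51000°, λ = +132.35250°
W-10: φ = -28.73944°, λ = +168.64389°
SEIS2: φ = +3.22056°, λ = +159.24472°
δ₁₃ = central angle V-46→SEIS2 = 0.577606 rad  (haversine)
θ₁₃ = bearing V-46→SEIS2 = 55.799°,  θ₁₂ = bearing V-46→W-10 = 116.624°
dₓₜ = R·arcsin(sin δ₁₃ · sin(θ₁₃ − θ₁₂)) = 6367·arcsin(0.54602·sin(-60.825°)) = -3164.103 km
|dₓₜ| = 3164.103 km

3164 km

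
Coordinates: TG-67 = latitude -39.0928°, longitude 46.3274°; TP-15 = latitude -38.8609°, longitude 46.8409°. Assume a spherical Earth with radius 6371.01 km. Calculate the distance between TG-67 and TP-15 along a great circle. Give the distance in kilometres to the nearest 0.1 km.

51.3 km

Δφ = 0.2319°,  Δλ = 0.5135°
a = sin²(Δφ/2) + cos φ₁ cos φ₂ sin²(Δλ/2) = 0.000016
c = 2·arcsin(√a) = 0.008058 rad = 0.4617°
d = R·c = 6371.01 × 0.008058 = 51.3 km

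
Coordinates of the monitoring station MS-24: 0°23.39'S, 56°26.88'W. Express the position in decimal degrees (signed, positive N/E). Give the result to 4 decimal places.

lat: 0.3898° S → -0.3898°
lon: 56.4480° W → -56.4480°

-0.3898°, -56.4480°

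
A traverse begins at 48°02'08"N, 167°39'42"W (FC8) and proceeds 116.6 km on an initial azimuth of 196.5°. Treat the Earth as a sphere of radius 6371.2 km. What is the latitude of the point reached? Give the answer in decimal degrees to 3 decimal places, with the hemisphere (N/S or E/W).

47.029°N

FC8: φ = +48.03556°, λ = -167.66167°
δ = d/R = 116.6/6371.2 = 0.018301 rad
φ₂ = arcsin(sin φ₁ cos δ + cos φ₁ sin δ cos θ)
   = arcsin(0.74356·0.99983 + 0.66867·0.01830·-0.95882) = 47.02932°
λ₂ = λ₁ + atan2(sin θ sin δ cos φ₁, cos δ − sin φ₁ sin φ₂) = -168.09856°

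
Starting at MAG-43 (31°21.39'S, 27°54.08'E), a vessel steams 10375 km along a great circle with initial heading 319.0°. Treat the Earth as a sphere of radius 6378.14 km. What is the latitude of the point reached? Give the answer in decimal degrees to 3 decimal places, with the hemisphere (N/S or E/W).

42.262°N

MAG-43: φ = -31.35650°, λ = +27.90133°
δ = d/R = 10375/6378.14 = 1.626650 rad
φ₂ = arcsin(sin φ₁ cos δ + cos φ₁ sin δ cos θ)
   = arcsin(-0.52036·-0.05582 + 0.85395·0.99844·0.75471) = 42.26226°
λ₂ = λ₁ + atan2(sin θ sin δ cos φ₁, cos δ − sin φ₁ sin φ₂) = -34.36187°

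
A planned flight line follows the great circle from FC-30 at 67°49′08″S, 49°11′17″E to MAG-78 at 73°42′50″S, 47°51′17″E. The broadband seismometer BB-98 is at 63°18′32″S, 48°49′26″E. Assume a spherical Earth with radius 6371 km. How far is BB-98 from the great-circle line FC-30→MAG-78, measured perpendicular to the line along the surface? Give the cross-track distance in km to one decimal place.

49.9 km

FC-30: φ = -67.81889°, λ = +49.18806°
MAG-78: φ = -73.71389°, λ = +47.85472°
BB-98: φ = -63.30889°, λ = +48.82389°
δ₁₃ = central angle FC-30→BB-98 = 0.078758 rad  (haversine)
θ₁₃ = bearing FC-30→BB-98 = 357.920°,  θ₁₂ = bearing FC-30→MAG-78 = 183.633°
dₓₜ = R·arcsin(sin δ₁₃ · sin(θ₁₃ − θ₁₂)) = 6371·arcsin(0.07868·sin(174.288°)) = 49.893 km
|dₓₜ| = 49.893 km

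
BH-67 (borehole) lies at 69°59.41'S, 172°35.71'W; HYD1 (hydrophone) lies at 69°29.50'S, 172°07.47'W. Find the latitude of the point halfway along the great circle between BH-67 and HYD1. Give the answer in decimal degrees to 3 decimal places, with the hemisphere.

BH-67: φ = -69.99017°, λ = -172.59517°
HYD1: φ = -69.49167°, λ = -172.12450°
Bx = cos φ₂ cos Δλ = 0.350332,  By = cos φ₂ sin Δλ = 0.002878
φₘ = atan2(sin φ₁ + sin φ₂, √((cos φ₁ + Bx)² + By²)) = -69.74107°
λₘ = λ₁ + atan2(By, cos φ₁ + Bx) = -172.35706°

69.741°S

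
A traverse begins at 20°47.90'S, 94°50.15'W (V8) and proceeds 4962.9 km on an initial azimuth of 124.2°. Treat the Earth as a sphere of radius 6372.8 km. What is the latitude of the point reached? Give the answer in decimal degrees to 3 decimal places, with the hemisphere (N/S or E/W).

38.449°S

V8: φ = -20.79833°, λ = -94.83583°
δ = d/R = 4962.9/6372.8 = 0.778763 rad
φ₂ = arcsin(sin φ₁ cos δ + cos φ₁ sin δ cos θ)
   = arcsin(-0.35508·0.71178 + 0.93484·0.70240·-0.56208) = -38.44913°
λ₂ = λ₁ + atan2(sin θ sin δ cos φ₁, cos δ − sin φ₁ sin φ₂) = -46.95169°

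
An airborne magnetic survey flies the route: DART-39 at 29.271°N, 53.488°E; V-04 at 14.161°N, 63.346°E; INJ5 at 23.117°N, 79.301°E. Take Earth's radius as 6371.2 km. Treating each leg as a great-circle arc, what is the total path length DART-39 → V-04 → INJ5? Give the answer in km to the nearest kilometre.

3914 km

DART-39→V-04: c = 0.308010 rad, d = 1962.39 km
V-04→INJ5: c = 0.306300 rad, d = 1951.50 km
Total = 1962.39 + 1951.50 = 3913.89 km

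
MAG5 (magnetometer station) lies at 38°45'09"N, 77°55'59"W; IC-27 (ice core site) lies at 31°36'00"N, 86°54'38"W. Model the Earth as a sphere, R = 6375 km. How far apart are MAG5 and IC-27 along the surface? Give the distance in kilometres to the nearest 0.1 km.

MAG5: φ = +38.75250°, λ = -77.93306°
IC-27: φ = +31.60000°, λ = -86.91056°
Δφ = -7.1525°,  Δλ = -8.9775°
a = sin²(Δφ/2) + cos φ₁ cos φ₂ sin²(Δλ/2) = 0.007959
c = 2·arcsin(√a) = 0.178668 rad = 10.2369°
d = R·c = 6375 × 0.178668 = 1139.0 km

1139.0 km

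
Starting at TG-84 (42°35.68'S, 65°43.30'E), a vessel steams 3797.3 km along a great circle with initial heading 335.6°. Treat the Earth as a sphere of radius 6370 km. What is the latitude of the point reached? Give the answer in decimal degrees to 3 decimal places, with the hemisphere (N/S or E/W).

10.584°S

TG-84: φ = -42.59467°, λ = +65.72167°
δ = d/R = 3797.3/6370 = 0.596122 rad
φ₂ = arcsin(sin φ₁ cos δ + cos φ₁ sin δ cos θ)
   = arcsin(-0.67681·0.82752 + 0.73616·0.56144·0.91068) = -10.58406°
λ₂ = λ₁ + atan2(sin θ sin δ cos φ₁, cos δ − sin φ₁ sin φ₂) = 52.07423°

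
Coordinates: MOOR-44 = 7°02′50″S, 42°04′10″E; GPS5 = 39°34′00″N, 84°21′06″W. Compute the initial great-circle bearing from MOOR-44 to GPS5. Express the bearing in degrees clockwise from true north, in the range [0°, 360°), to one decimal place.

MOOR-44: φ = -7.04722°, λ = +42.06944°
GPS5: φ = +39.56667°, λ = -84.35167°
Δλ = -126.4211°
y = sin Δλ · cos φ₂ = -0.620311
x = cos φ₁ sin φ₂ − sin φ₁ cos φ₂ cos Δλ = 0.576011
θ = atan2(y, x) = -47.1207° → 312.8793° (mod 360°)

312.9°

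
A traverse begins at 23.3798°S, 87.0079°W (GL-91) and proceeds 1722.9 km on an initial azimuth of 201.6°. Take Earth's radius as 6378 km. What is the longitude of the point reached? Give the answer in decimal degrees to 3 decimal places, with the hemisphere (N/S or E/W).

δ = d/R = 1722.9/6378 = 0.270132 rad
φ₂ = arcsin(sin φ₁ cos δ + cos φ₁ sin δ cos θ)
   = arcsin(-0.39682·0.96374 + 0.91789·0.26686·-0.92978) = -37.60256°
λ₂ = λ₁ + atan2(sin θ sin δ cos φ₁, cos δ − sin φ₁ sin φ₂) = -94.13066°

94.131°W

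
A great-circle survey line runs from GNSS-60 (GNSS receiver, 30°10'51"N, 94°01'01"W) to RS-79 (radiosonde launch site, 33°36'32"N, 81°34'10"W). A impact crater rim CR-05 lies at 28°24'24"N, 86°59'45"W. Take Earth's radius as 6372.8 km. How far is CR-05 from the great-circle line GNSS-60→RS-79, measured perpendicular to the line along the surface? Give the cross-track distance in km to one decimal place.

412.3 km

GNSS-60: φ = +30.18083°, λ = -94.01694°
RS-79: φ = +33.60889°, λ = -81.56944°
CR-05: φ = +28.40667°, λ = -86.99583°
δ₁₃ = central angle GNSS-60→CR-05 = 0.111243 rad  (haversine)
θ₁₃ = bearing GNSS-60→CR-05 = 104.419°,  θ₁₂ = bearing GNSS-60→RS-79 = 68.798°
dₓₜ = R·arcsin(sin δ₁₃ · sin(θ₁₃ − θ₁₂)) = 6372.8·arcsin(0.11101·sin(35.622°)) = 412.338 km
|dₓₜ| = 412.338 km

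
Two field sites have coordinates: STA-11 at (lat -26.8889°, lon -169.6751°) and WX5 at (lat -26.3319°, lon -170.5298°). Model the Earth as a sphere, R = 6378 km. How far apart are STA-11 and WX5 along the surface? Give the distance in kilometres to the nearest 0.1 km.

Δφ = 0.5570°,  Δλ = -0.8547°
a = sin²(Δφ/2) + cos φ₁ cos φ₂ sin²(Δλ/2) = 0.000068
c = 2·arcsin(√a) = 0.016504 rad = 0.9456°
d = R·c = 6378 × 0.016504 = 105.3 km

105.3 km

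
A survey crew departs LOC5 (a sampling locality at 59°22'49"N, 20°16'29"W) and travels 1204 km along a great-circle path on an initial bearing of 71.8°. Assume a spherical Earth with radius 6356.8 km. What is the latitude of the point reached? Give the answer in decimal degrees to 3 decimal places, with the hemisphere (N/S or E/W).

61.060°N

LOC5: φ = +59.38028°, λ = -20.27472°
δ = d/R = 1204/6356.8 = 0.189403 rad
φ₂ = arcsin(sin φ₁ cos δ + cos φ₁ sin δ cos θ)
   = arcsin(0.86057·0.98212 + 0.50934·0.18827·0.31233) = 61.06015°
λ₂ = λ₁ + atan2(sin θ sin δ cos φ₁, cos δ − sin φ₁ sin φ₂) = 1.41725°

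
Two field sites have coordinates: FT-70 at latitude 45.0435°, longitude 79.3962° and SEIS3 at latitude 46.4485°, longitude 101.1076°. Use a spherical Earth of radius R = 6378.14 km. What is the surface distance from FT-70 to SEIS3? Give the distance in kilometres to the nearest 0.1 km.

1688.5 km

Δφ = 1.4050°,  Δλ = 21.7114°
a = sin²(Δφ/2) + cos φ₁ cos φ₂ sin²(Δλ/2) = 0.017418
c = 2·arcsin(√a) = 0.264730 rad = 15.1679°
d = R·c = 6378.14 × 0.264730 = 1688.5 km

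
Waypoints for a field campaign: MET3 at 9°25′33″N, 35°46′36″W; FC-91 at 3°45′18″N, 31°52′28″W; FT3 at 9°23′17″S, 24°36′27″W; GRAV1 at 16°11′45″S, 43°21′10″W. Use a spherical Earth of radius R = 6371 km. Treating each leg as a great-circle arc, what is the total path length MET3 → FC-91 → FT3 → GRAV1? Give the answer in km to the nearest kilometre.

4600 km

MET3: φ = +9.42583°, λ = -35.77667°
FC-91: φ = +3.75500°, λ = -31.87444°
FT3: φ = -9.38806°, λ = -24.60750°
GRAV1: φ = -16.19583°, λ = -43.35278°
MET3→FC-91: c = 0.119873 rad, d = 763.71 km
FC-91→FT3: c = 0.261909 rad, d = 1668.62 km
FT3→GRAV1: c = 0.340184 rad, d = 2167.31 km
Total = 763.71 + 1668.62 + 2167.31 = 4599.64 km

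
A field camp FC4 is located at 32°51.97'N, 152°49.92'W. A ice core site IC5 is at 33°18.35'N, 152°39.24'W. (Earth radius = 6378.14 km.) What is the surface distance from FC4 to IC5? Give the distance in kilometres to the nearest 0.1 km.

FC4: φ = +32.86617°, λ = -152.83200°
IC5: φ = +33.30583°, λ = -152.65400°
Δφ = 0.4397°,  Δλ = 0.1780°
a = sin²(Δφ/2) + cos φ₁ cos φ₂ sin²(Δλ/2) = 0.000016
c = 2·arcsin(√a) = 0.008103 rad = 0.4643°
d = R·c = 6378.14 × 0.008103 = 51.7 km

51.7 km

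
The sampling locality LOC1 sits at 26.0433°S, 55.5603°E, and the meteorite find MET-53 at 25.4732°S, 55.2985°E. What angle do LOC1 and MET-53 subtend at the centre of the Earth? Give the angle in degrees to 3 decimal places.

0.617°

Δφ = 0.5701°,  Δλ = -0.2618°
a = sin²(Δφ/2) + cos φ₁ cos φ₂ sin²(Δλ/2) = 0.000029
c = 2·arcsin(√a) = 0.010768 rad = 0.6169°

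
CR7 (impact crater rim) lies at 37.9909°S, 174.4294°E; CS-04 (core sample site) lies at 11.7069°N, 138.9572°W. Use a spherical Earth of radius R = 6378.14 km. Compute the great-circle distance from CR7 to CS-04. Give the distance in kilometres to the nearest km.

Δφ = 49.6978°,  Δλ = 46.6134°
a = sin²(Δφ/2) + cos φ₁ cos φ₂ sin²(Δλ/2) = 0.297396
c = 2·arcsin(√a) = 1.153589 rad = 66.0958°
d = R·c = 6378.14 × 1.153589 = 7357.8 km

7358 km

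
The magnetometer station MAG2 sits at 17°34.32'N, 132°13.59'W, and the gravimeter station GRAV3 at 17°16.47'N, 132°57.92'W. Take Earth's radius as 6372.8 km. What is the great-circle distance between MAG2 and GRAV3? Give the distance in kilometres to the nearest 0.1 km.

MAG2: φ = +17.57200°, λ = -132.22650°
GRAV3: φ = +17.27450°, λ = -132.96533°
Δφ = -0.2975°,  Δλ = -0.7388°
a = sin²(Δφ/2) + cos φ₁ cos φ₂ sin²(Δλ/2) = 0.000045
c = 2·arcsin(√a) = 0.013354 rad = 0.7651°
d = R·c = 6372.8 × 0.013354 = 85.1 km

85.1 km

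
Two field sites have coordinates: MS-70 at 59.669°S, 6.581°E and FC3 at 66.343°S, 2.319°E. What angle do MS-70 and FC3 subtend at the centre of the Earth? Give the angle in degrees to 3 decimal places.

6.945°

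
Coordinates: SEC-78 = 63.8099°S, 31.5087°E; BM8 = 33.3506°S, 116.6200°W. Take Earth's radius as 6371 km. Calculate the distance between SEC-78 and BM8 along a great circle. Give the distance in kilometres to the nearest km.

8853 km

Δφ = 30.4593°,  Δλ = -148.1287°
a = sin²(Δφ/2) + cos φ₁ cos φ₂ sin²(Δλ/2) = 0.409884
c = 2·arcsin(√a) = 1.389575 rad = 79.6168°
d = R·c = 6371 × 1.389575 = 8853.0 km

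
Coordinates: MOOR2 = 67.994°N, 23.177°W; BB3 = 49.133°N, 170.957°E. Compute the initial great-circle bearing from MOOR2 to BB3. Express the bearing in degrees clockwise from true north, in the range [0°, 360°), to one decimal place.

Δλ = -165.8660°
y = sin Δλ · cos φ₂ = -0.159775
x = cos φ₁ sin φ₂ − sin φ₁ cos φ₂ cos Δλ = 0.871634
θ = atan2(y, x) = -10.3873° → 349.6127° (mod 360°)

349.6°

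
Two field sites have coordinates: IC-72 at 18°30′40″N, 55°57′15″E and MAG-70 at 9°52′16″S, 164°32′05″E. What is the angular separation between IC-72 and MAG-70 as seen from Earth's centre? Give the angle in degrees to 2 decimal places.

110.62°

IC-72: φ = +18.51111°, λ = +55.95417°
MAG-70: φ = -9.87111°, λ = +164.53472°
Δφ = -28.3822°,  Δλ = 108.5806°
a = sin²(Δφ/2) + cos φ₁ cos φ₂ sin²(Δλ/2) = 0.676053
c = 2·arcsin(√a) = 1.930617 rad = 110.6162°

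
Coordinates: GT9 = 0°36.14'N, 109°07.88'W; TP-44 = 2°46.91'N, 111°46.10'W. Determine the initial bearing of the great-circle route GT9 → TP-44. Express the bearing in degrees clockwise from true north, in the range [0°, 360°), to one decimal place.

309.6°

GT9: φ = +0.60233°, λ = -109.13133°
TP-44: φ = +2.78183°, λ = -111.76833°
Δλ = -2.6370°
y = sin Δλ · cos φ₂ = -0.045954
x = cos φ₁ sin φ₂ − sin φ₁ cos φ₂ cos Δλ = 0.038041
θ = atan2(y, x) = -50.3815° → 309.6185° (mod 360°)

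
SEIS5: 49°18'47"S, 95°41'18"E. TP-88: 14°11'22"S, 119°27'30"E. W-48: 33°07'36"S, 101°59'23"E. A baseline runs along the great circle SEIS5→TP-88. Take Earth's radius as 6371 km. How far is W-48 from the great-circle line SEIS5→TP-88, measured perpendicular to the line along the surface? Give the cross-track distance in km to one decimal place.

596.4 km

SEIS5: φ = -49.31306°, λ = +95.68833°
TP-88: φ = -14.18944°, λ = +119.45833°
W-48: φ = -33.12667°, λ = +101.98972°
δ₁₃ = central angle SEIS5→W-48 = 0.294107 rad  (haversine)
θ₁₃ = bearing SEIS5→W-48 = 18.487°,  θ₁₂ = bearing SEIS5→TP-88 = 37.299°
dₓₜ = R·arcsin(sin δ₁₃ · sin(θ₁₃ − θ₁₂)) = 6371·arcsin(0.28989·sin(-18.812°)) = -596.414 km
|dₓₜ| = 596.414 km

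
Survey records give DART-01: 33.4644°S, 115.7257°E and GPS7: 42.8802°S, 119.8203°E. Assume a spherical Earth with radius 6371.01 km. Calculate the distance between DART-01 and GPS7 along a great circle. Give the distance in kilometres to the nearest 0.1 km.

1106.1 km

Δφ = -9.4158°,  Δλ = 4.0946°
a = sin²(Δφ/2) + cos φ₁ cos φ₂ sin²(Δλ/2) = 0.007517
c = 2·arcsin(√a) = 0.173615 rad = 9.9474°
d = R·c = 6371.01 × 0.173615 = 1106.1 km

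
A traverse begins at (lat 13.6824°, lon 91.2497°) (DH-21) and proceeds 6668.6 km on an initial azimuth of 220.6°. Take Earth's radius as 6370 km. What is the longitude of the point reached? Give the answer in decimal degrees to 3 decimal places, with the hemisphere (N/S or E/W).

49.958°E

δ = d/R = 6668.6/6370 = 1.046876 rad
φ₂ = arcsin(sin φ₁ cos δ + cos φ₁ sin δ cos θ)
   = arcsin(0.23654·0.50028 + 0.97162·0.86586·-0.75927) = -31.36136°
λ₂ = λ₁ + atan2(sin θ sin δ cos φ₁, cos δ − sin φ₁ sin φ₂) = 49.95813°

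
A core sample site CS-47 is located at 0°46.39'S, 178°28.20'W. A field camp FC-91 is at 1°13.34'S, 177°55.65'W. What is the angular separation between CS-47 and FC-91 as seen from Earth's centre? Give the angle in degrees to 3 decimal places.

0.704°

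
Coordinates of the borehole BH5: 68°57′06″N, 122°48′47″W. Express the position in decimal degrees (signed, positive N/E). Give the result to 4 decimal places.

lat: 68.9517° N → +68.9517°
lon: 122.8131° W → -122.8131°

+68.9517°, -122.8131°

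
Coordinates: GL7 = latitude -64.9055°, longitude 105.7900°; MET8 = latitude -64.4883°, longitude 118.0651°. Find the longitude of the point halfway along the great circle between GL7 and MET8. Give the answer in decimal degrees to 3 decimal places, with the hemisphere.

111.975°E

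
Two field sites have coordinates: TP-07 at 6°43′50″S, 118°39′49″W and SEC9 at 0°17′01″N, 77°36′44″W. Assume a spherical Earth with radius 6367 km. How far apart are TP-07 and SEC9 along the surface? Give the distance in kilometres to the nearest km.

TP-07: φ = -6.73056°, λ = -118.66361°
SEC9: φ = +0.28361°, λ = -77.61222°
Δφ = 7.0142°,  Δλ = 41.0514°
a = sin²(Δφ/2) + cos φ₁ cos φ₂ sin²(Δλ/2) = 0.125833
c = 2·arcsin(√a) = 0.725249 rad = 41.5537°
d = R·c = 6367 × 0.725249 = 4617.7 km

4618 km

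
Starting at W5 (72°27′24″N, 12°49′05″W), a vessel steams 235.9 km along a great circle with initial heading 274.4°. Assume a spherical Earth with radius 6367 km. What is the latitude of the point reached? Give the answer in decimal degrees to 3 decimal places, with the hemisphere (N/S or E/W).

72.495°N

W5: φ = +72.45667°, λ = -12.81806°
δ = d/R = 235.9/6367 = 0.037050 rad
φ₂ = arcsin(sin φ₁ cos δ + cos φ₁ sin δ cos θ)
   = arcsin(0.95349·0.99931 + 0.30143·0.03704·0.07672) = 72.49515°
λ₂ = λ₁ + atan2(sin θ sin δ cos φ₁, cos δ − sin φ₁ sin φ₂) = -19.87105°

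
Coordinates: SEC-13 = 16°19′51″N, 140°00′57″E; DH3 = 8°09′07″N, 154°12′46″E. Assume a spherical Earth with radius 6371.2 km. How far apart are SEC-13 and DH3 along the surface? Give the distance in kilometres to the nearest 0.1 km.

SEC-13: φ = +16.33083°, λ = +140.01583°
DH3: φ = +8.15194°, λ = +154.21278°
Δφ = -8.1789°,  Δλ = 14.1969°
a = sin²(Δφ/2) + cos φ₁ cos φ₂ sin²(Δλ/2) = 0.019592
c = 2·arcsin(√a) = 0.280867 rad = 16.0925°
d = R·c = 6371.2 × 0.280867 = 1789.5 km

1789.5 km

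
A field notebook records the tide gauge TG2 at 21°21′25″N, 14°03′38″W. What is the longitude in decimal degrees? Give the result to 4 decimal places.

14.0606°W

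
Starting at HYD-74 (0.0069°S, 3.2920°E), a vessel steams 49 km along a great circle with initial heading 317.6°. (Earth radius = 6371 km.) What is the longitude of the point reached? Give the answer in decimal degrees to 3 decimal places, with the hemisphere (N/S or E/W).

2.995°E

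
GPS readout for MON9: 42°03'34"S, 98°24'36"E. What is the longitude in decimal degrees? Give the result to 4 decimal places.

98.4100°E

98° + 24′/60 + 36″/3600 = 98 + 0.40000 + 0.01000 = 98.4100°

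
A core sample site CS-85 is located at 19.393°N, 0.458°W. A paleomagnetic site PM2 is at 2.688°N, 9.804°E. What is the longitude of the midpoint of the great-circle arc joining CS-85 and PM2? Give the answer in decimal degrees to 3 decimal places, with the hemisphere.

Bx = cos φ₂ cos Δλ = 0.982921,  By = cos φ₂ sin Δλ = 0.177954
φₘ = atan2(sin φ₁ + sin φ₂, √((cos φ₁ + Bx)² + By²)) = 11.08379°
λₘ = λ₁ + atan2(By, cos φ₁ + Bx) = 4.82038°

4.820°E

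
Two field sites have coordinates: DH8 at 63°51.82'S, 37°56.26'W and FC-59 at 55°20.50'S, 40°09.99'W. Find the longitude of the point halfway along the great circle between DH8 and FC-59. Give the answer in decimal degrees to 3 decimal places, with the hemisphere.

DH8: φ = -63.86367°, λ = -37.93767°
FC-59: φ = -55.34167°, λ = -40.16650°
Bx = cos φ₂ cos Δλ = 0.568251,  By = cos φ₂ sin Δλ = -0.022116
φₘ = atan2(sin φ₁ + sin φ₂, √((cos φ₁ + Bx)² + By²)) = -59.60732°
λₘ = λ₁ + atan2(By, cos φ₁ + Bx) = -39.19364°

39.194°W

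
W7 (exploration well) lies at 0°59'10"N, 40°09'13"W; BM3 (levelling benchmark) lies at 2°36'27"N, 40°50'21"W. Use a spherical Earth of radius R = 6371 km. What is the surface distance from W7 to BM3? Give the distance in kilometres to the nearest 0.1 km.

195.7 km

W7: φ = +0.98611°, λ = -40.15361°
BM3: φ = +2.60750°, λ = -40.83917°
Δφ = 1.6214°,  Δλ = -0.6856°
a = sin²(Δφ/2) + cos φ₁ cos φ₂ sin²(Δλ/2) = 0.000236
c = 2·arcsin(√a) = 0.030722 rad = 1.7602°
d = R·c = 6371 × 0.030722 = 195.7 km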